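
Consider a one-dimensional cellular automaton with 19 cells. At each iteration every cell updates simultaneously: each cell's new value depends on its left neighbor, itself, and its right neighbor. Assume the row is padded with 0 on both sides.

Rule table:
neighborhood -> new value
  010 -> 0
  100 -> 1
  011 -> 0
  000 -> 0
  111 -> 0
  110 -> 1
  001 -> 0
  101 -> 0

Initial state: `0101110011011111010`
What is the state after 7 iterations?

iteration 1: 0000011001000001001
iteration 2: 0000001100100000100
iteration 3: 0000000110010000010
iteration 4: 0000000011001000001
iteration 5: 0000000001100100000
iteration 6: 0000000000110010000
iteration 7: 0000000000011001000

0000000000011001000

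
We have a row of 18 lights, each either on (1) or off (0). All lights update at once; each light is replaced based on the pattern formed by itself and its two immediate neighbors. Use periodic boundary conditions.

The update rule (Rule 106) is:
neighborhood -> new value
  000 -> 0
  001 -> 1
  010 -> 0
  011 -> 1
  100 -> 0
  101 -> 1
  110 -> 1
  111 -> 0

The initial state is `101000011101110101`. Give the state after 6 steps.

110000110111011011
010001111101111110
100011000111000010
000111001101000101
001101011110001010
011110110010010100

011110110010010100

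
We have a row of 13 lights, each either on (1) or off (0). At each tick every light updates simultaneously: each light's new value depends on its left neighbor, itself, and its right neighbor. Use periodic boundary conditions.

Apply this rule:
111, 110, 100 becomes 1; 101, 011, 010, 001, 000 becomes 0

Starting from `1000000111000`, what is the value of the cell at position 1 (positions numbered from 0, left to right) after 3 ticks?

tick 1: 0100000011100
tick 2: 0010000001110
tick 3: 0001000000111
position 1 holds 0

0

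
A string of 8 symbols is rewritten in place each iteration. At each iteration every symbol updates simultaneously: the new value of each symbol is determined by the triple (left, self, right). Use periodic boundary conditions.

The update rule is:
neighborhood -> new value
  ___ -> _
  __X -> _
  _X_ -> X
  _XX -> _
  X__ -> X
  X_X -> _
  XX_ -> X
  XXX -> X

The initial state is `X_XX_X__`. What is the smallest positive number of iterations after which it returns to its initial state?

iteration 1: X__X_XX_
iteration 2: XX_X__X_
iteration 3: _X_XX_X_
iteration 4: _X__X_XX
iteration 5: _XX_X__X
iteration 6: __X_XX_X
iteration 7: X_X__X_X
iteration 8: X_XX_X__

8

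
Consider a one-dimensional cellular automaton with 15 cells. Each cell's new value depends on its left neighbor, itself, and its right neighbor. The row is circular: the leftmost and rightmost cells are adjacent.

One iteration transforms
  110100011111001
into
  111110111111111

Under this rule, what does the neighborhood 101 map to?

1

At position 2 the neighborhood is 101; the next row has 1 there.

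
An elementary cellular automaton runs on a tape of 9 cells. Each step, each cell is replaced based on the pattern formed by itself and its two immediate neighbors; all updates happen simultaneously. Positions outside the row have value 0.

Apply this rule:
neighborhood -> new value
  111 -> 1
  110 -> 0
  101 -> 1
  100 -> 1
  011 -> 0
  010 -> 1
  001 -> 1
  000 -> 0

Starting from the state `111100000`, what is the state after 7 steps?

111111100

011010000
100111000
111010100
010111110
111011101
010101011
111111100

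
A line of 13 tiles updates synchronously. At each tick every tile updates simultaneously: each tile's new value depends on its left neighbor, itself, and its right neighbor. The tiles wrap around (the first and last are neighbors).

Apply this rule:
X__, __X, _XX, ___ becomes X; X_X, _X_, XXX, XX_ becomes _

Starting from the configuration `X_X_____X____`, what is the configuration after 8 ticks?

tick 1: ___XXXXX_XXXX
tick 2: XXXX_____X___
tick 3: X___XXXXX_XXX
tick 4: _XXXX_____X__
tick 5: XX___XXXXX_XX
tick 6: __XXXX_____X_
tick 7: XXX___XXXXX_X
tick 8: ___XXXX_____X

___XXXX_____X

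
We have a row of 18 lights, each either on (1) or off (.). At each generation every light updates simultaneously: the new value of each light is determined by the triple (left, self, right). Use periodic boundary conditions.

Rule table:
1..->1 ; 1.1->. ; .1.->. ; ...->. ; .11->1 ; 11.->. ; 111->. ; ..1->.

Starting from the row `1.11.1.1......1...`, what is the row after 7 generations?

generation 1: ..1.....1......1..
generation 2: ...1.....1......1.
generation 3: ....1.....1......1
generation 4: 1....1.....1......
generation 5: .1....1.....1.....
generation 6: ..1....1.....1....
generation 7: ...1....1.....1...

...1....1.....1...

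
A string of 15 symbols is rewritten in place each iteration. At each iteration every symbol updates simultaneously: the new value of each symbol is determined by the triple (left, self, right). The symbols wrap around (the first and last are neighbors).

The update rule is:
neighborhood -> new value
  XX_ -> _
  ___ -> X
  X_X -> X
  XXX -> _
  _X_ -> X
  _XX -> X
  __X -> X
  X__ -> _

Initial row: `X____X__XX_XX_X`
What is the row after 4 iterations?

__XXXX_XX_XX_XX
_XX___XX_XX_XX_
XX__XXX_XX_XX__
X__XX__XX_XX__X

X__XX__XX_XX__X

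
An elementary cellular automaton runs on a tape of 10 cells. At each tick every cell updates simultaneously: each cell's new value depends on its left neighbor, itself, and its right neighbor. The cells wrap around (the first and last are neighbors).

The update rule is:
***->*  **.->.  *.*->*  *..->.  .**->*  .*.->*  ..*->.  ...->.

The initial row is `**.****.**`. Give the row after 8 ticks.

****.****.

*.****.***
.****.****
****.****.
***.****.*
**.****.**  (repeats tick 0; period 5)
tick 8: ****.****.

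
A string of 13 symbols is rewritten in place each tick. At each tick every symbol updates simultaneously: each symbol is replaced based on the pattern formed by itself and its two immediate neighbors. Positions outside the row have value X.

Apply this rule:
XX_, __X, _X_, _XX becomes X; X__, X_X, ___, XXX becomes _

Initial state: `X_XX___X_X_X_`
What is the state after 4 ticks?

X_XX_X_X_X_X_

X_XX__XX_X_X_
X_XX_XXX_X_X_
X_XX_X_X_X_X_
X_XX_X_X_X_X_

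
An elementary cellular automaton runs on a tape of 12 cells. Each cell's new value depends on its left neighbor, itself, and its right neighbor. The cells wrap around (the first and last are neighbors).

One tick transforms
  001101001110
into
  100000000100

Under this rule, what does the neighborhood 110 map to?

0

At position 3 the neighborhood is 110; the next row has 0 there.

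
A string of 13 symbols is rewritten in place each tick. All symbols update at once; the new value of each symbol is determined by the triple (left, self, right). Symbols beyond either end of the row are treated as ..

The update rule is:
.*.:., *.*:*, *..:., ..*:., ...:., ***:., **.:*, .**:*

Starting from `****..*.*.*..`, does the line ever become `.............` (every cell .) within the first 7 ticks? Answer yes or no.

*..*...*.*...
........*....
.............
all cells are . at tick 3

yes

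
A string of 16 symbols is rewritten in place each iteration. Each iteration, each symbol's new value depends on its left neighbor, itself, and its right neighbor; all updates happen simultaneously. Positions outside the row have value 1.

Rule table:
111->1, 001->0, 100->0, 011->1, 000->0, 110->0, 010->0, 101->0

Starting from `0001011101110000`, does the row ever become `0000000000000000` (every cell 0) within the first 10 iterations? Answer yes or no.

iteration 1: 0000011001100000
iteration 2: 0000010001000000
iteration 3: 0000000000000000
all cells are 0 at iteration 3

yes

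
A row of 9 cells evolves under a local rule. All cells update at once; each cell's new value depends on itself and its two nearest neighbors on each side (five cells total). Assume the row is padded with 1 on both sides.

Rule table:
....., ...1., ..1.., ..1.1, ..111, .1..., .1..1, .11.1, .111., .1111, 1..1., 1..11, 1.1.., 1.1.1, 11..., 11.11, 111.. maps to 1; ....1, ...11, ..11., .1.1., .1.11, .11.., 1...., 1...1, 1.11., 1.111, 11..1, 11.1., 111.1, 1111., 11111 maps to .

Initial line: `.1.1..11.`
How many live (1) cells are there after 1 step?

6

.1.111.11
count of 1: 6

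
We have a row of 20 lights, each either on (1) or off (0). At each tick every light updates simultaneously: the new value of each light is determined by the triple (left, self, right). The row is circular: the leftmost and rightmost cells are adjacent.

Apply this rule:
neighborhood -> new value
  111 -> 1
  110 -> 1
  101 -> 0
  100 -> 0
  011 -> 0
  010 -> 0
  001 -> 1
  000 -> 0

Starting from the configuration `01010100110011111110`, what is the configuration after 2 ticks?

00000010000000111110

tick 1: 10000001010101111110
tick 2: 00000010000000111110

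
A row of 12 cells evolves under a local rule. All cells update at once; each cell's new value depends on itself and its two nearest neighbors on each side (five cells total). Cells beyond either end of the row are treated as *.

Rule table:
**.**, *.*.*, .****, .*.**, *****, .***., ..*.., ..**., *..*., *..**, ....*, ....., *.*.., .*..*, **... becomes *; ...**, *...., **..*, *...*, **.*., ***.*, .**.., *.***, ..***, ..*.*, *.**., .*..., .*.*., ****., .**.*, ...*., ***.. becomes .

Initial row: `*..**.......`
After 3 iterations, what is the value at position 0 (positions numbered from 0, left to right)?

*

..**.*.****.
.**..**.*..*
*...**..***.
position 0 holds *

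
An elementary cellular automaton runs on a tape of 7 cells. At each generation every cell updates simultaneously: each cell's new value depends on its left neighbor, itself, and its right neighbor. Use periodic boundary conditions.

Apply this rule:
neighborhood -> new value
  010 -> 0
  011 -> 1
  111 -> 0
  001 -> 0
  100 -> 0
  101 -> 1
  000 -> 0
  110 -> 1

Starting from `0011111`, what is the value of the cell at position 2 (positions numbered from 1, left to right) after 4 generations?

0

0010001
0000000
0000000  (fixed point — unchanged through generation 4)
position 2 holds 0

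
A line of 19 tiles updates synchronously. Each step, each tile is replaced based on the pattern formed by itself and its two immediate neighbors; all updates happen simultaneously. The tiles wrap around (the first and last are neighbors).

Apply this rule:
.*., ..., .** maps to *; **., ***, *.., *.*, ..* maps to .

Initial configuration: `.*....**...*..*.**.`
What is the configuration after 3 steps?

.*.**.*..*.*..*.*..
.*.*..*..*.*..*.*.*
.*.*..*..*.*..*.*.*

.*.*..*..*.*..*.*.*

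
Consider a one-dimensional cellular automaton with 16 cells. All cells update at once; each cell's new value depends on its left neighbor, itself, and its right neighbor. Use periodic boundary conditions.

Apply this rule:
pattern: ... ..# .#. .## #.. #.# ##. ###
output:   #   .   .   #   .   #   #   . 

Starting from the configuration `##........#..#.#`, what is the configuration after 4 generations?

.#.######.....##
#.##....#.###.##
####.##..##.###.
#..####..####.##

#..####..####.##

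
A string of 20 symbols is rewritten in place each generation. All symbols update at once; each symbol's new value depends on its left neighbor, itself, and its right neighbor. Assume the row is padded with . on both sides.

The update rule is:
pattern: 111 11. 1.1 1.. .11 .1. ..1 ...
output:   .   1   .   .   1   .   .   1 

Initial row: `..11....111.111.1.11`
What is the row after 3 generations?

1.11.11.1.1.1.1...11
..11.11.........1.11
1.11.11.1111111...11

1.11.11.1111111...11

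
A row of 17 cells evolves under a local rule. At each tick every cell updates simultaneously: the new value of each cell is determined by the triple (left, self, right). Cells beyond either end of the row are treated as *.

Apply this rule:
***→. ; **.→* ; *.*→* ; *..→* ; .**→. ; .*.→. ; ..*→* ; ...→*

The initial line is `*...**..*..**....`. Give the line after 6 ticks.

tick 1: ****.***.**.*****
tick 2: ...**..**.**.....
tick 3: ***.***.**.******
tick 4: ..**..**.**......
tick 5: **.***.**.*******
tick 6: .**..**.**.......

.**..**.**.......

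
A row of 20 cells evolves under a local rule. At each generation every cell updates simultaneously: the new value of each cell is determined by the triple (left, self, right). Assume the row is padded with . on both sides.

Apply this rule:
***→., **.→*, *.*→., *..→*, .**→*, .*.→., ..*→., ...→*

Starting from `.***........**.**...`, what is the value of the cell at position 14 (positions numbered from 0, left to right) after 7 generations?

.*.********.**.*****
...*......*.**.*...*
**..*****...**..**..
***.*...***.***.****
*.*..**.*.*.*.*.*..*
...*.**..........*..
**...***********..**
position 14 holds *

*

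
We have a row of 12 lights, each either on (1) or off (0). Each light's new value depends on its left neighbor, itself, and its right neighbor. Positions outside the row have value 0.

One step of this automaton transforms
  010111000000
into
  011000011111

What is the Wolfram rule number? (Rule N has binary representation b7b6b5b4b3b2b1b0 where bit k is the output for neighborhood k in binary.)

position 4: 111 → 0  (bit 7 = 0)
position 5: 110 → 0  (bit 6 = 0)
position 2: 101 → 1  (bit 5 = 1)
position 6: 100 → 0  (bit 4 = 0)
position 3: 011 → 0  (bit 3 = 0)
position 1: 010 → 1  (bit 2 = 1)
position 0: 001 → 0  (bit 1 = 0)
position 7: 000 → 1  (bit 0 = 1)
bits b7..b0 = 00100101 = 37

37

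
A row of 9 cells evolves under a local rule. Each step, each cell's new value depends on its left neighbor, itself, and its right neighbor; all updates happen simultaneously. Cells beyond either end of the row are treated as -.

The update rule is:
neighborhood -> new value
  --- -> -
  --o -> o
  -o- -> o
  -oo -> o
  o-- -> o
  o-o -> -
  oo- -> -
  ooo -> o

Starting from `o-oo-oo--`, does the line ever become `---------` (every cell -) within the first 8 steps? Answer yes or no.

no

o-o--o-o-
o-oooo-oo
o-ooo--o-
o-oo-oooo
o-o--ooo-
o-ooooo-o
o-oooo--o
o-ooo-ooo
step 8 is o-ooo-ooo, still not uniform -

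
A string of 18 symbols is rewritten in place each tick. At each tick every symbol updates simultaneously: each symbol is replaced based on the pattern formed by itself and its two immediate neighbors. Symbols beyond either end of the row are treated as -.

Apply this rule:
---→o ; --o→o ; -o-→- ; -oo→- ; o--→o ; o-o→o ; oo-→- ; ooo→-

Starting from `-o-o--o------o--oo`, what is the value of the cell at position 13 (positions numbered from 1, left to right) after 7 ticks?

tick 1: o-o-oo-oooooo-oo--
tick 2: -o-o--o------o--oo  (repeats tick 0; period 2)
tick 7: o-o-oo-oooooo-oo--
position 13 holds o

o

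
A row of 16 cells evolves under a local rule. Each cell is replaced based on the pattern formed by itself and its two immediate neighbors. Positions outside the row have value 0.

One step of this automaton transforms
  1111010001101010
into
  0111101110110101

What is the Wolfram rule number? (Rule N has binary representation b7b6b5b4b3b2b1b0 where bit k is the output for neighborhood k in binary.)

position 1: 111 → 1  (bit 7 = 1)
position 3: 110 → 1  (bit 6 = 1)
position 4: 101 → 1  (bit 5 = 1)
position 6: 100 → 1  (bit 4 = 1)
position 0: 011 → 0  (bit 3 = 0)
position 5: 010 → 0  (bit 2 = 0)
position 8: 001 → 1  (bit 1 = 1)
position 7: 000 → 1  (bit 0 = 1)
bits b7..b0 = 11110011 = 243

243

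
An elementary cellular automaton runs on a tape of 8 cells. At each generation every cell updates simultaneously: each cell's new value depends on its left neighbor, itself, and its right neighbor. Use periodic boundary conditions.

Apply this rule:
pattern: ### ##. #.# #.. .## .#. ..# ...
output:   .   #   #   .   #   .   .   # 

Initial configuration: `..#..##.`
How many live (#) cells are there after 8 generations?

3

#....##.
..##.###
..####.#
..#..##.  (repeats generation 0; period 4)
generation 8: ..#..##.
count of #: 3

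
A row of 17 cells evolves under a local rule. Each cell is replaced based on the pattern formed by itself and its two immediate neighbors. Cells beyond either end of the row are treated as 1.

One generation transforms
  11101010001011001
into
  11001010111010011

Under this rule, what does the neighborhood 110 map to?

At position 2 the neighborhood is 110; the next row has 0 there.

0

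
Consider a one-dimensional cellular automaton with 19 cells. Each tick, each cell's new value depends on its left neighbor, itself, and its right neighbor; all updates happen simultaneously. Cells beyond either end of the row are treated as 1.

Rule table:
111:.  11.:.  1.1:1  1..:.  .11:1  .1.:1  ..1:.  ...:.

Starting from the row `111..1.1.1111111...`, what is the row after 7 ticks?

.....11111.........
.....1.............
.....1.............  (fixed point — unchanged through tick 7)

.....1.............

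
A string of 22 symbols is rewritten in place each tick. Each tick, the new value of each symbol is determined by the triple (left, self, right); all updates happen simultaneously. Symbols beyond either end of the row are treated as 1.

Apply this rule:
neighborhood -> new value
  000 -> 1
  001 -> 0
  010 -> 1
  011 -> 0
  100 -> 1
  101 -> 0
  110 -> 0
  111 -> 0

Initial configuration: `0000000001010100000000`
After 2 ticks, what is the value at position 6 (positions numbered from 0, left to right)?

1111111101010111111110
0000000001010000000000
position 6 holds 0

0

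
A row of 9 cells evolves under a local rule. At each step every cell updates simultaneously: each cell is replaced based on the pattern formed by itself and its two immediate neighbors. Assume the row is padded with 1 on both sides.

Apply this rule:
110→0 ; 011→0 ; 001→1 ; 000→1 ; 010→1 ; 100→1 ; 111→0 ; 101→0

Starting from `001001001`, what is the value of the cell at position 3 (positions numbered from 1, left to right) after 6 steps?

111111110
000000000
111111111
000000000  (repeats step 2; period 2)
step 6: 000000000
position 3 holds 0

0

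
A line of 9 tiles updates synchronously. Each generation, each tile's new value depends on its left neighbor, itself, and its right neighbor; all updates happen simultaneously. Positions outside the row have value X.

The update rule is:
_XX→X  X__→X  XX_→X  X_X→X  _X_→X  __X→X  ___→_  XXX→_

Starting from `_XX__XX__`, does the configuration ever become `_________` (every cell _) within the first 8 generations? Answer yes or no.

yes

XXXXXXXXX
_________
all cells are _ at generation 2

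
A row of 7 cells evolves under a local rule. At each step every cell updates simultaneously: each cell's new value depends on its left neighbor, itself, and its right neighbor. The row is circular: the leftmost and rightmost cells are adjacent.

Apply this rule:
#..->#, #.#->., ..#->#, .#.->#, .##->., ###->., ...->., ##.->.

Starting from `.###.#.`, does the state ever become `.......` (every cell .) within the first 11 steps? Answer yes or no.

yes

#....##
.#..#..
######.
.......
all cells are . at step 4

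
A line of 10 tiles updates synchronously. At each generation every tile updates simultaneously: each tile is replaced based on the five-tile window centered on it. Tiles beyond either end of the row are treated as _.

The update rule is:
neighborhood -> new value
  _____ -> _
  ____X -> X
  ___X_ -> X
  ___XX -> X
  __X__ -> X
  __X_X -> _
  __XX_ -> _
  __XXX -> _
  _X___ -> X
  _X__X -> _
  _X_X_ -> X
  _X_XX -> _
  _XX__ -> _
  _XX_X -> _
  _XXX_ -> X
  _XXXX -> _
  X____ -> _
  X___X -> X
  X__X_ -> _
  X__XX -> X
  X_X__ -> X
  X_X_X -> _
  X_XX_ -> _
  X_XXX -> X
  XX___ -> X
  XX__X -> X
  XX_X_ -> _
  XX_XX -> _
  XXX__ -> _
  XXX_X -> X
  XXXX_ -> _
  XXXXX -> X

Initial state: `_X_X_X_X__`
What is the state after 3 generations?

X_X_X_XXX_
_X_X__XX_X
X_XX_X___X

X_XX_X___X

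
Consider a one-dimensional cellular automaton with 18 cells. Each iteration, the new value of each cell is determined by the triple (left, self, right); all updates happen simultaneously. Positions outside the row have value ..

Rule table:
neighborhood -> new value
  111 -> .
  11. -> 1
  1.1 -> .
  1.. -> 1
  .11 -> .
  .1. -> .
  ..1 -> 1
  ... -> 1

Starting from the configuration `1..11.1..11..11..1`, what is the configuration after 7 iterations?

.11.1..11.111.111.
1.1..11.1...1...11
...11.1..111.111.1
111.1..11..1...1..
..1..11.111.111.11
11.11.1...1...1..1
.1..1..111.111.11.

.1..1..111.111.11.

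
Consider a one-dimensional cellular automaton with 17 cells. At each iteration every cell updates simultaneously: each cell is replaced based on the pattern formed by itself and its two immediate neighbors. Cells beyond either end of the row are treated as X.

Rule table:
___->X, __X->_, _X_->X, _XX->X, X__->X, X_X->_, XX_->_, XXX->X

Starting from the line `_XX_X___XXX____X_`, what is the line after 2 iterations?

_X__XXX_XX_XXX_X_
_XX_XX__X__XX__X_

_XX_XX__X__XX__X_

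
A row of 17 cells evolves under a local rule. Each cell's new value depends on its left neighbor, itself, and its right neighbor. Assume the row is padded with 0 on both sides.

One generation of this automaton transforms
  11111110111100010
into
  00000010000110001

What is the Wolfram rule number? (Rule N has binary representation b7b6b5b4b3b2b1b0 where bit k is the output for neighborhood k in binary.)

80

position 1: 111 → 0  (bit 7 = 0)
position 6: 110 → 1  (bit 6 = 1)
position 7: 101 → 0  (bit 5 = 0)
position 12: 100 → 1  (bit 4 = 1)
position 0: 011 → 0  (bit 3 = 0)
position 15: 010 → 0  (bit 2 = 0)
position 14: 001 → 0  (bit 1 = 0)
position 13: 000 → 0  (bit 0 = 0)
bits b7..b0 = 01010000 = 80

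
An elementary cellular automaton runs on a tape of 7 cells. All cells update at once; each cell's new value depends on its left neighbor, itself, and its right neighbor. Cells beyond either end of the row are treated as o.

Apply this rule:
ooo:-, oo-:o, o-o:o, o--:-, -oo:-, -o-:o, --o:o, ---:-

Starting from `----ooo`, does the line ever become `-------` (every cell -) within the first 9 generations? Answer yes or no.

generation 1: ---o---
generation 2: --oo--o
generation 3: -o-o-o-
generation 4: ooooooo
generation 5: -------
all cells are - at generation 5

yes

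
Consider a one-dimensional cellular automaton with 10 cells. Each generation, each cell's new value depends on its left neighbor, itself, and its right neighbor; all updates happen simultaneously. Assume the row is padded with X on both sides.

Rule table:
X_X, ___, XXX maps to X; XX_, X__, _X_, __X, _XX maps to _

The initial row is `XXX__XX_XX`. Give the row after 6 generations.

generation 1: XX_____X_X
generation 2: X__XXX__X_
generation 3: ____X____X
generation 4: _XX___XX__
generation 5: X___X_____
generation 6: __X___XXX_

__X___XXX_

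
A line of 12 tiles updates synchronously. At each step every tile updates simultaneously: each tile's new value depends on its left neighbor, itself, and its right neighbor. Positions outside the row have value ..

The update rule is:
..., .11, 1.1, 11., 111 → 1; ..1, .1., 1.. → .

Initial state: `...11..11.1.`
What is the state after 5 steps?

step 1: 11.11..111..
step 2: 11111..111.1
step 3: 11111..1111.
step 4: 11111..1111.  (fixed point — unchanged through step 5)

11111..1111.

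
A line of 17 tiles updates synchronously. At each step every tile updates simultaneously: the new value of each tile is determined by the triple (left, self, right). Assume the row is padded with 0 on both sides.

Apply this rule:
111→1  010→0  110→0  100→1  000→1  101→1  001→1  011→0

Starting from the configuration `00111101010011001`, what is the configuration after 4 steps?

11011010101100110
00100101010011001
11011010101100110  (repeats step 1; period 2)
step 4: 00100101010011001

00100101010011001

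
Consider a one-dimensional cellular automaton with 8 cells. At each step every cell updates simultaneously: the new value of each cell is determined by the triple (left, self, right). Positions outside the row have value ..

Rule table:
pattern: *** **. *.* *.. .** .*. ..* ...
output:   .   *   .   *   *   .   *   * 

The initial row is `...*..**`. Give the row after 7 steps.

step 1: ***.****
step 2: *.*.*..*
step 3: .....**.
step 4: ********
step 5: *......*
step 6: .******.
step 7: **....**

**....**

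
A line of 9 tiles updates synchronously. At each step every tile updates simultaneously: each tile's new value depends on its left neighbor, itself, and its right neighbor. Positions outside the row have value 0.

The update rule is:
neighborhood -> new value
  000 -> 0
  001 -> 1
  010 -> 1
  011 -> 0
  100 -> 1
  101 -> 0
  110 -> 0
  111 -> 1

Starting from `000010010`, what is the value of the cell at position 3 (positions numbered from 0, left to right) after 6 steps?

1

000111111
001011110
011001101
100110001
111001011
010111000
position 3 holds 1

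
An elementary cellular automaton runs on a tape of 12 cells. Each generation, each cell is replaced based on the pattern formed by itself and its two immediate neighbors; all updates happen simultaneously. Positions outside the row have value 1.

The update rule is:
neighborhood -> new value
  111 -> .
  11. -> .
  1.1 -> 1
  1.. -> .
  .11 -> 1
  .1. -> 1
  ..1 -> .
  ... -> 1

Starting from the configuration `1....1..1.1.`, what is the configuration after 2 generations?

..11.1..1111
..1.11..1...

..1.11..1...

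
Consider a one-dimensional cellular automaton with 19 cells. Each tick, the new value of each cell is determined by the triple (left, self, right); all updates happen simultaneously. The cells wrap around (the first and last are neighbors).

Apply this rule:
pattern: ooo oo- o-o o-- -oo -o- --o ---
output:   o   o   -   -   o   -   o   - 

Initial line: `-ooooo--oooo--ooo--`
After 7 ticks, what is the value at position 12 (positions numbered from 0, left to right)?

tick 1: oooooo-ooooo-oooo--
tick 2: oooooo-ooooo-oooo-o
tick 3: oooooo-ooooo-oooo-o  (fixed point — unchanged through tick 7)
position 12 holds -

-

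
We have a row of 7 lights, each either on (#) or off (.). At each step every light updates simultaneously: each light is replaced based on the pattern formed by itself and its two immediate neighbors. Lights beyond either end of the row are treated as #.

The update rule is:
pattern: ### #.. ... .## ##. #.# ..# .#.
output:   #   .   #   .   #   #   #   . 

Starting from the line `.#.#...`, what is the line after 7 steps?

#.#..##
##..#.#
##.#.#.
###.#.#
####.#.
#####.#
######.

######.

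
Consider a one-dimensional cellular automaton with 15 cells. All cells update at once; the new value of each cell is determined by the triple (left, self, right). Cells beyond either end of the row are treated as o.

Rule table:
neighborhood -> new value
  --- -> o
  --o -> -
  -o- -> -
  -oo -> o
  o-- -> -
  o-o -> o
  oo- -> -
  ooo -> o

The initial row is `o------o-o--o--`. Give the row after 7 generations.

--oooo--o------
--ooo-----oooo-
--oo--ooo-ooo-o
--o---oo-ooo-oo
----o-o-ooo-ooo
-oo--o-ooo-oooo
oo----ooo-ooooo

oo----ooo-ooooo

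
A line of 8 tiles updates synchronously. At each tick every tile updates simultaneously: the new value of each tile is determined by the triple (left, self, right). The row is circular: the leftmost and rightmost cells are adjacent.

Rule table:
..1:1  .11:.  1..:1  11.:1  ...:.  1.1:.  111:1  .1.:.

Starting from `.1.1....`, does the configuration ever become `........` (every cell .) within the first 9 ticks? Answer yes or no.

yes

1...1...
.1.1.1.1
........
all cells are . at tick 3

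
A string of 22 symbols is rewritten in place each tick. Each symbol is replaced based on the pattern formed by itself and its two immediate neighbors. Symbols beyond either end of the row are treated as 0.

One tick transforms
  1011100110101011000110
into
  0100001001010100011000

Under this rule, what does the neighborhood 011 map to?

0

At position 2 the neighborhood is 011; the next row has 0 there.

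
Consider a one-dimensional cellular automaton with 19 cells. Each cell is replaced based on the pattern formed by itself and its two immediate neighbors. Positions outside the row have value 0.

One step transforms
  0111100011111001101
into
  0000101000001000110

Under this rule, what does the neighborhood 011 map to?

0

At position 1 the neighborhood is 011; the next row has 0 there.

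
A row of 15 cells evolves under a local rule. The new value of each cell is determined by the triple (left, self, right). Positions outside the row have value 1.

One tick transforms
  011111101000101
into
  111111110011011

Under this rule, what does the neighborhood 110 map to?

At position 6 the neighborhood is 110; the next row has 1 there.

1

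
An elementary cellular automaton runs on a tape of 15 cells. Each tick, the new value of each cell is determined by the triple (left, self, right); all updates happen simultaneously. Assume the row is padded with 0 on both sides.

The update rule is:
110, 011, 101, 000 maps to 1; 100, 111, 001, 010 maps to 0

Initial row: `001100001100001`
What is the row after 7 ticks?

101001001100000

101101101101100
011111111111101
010000000000110
000111111110110
110100000011110
111001111010010
101001001100000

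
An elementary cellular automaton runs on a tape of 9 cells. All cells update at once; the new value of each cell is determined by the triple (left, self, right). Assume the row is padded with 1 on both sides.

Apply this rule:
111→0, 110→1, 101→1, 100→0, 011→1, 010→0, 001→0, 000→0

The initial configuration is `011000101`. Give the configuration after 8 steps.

111000011
001000010
000000001
000000001  (fixed point — unchanged through step 8)

000000001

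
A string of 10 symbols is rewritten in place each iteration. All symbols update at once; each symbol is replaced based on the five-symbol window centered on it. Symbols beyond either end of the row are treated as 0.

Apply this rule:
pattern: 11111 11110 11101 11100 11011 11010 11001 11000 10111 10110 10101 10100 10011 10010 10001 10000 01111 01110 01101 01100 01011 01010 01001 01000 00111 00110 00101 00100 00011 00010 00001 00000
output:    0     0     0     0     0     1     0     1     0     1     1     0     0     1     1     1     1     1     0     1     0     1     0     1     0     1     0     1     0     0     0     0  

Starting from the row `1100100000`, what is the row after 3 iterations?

1110100111

1101111000
1000100110
1110100111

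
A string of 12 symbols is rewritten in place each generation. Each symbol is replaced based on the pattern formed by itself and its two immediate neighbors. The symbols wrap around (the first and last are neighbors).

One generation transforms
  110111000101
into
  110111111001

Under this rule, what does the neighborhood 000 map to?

At position 7 the neighborhood is 000; the next row has 1 there.

1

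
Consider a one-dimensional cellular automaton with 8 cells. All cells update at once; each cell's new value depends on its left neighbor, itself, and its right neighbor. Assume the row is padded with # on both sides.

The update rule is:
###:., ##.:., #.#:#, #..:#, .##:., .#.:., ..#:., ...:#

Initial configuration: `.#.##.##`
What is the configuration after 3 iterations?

#.#.#..#

iteration 1: #.#..#..
iteration 2: .#.#..#.
iteration 3: #.#.#..#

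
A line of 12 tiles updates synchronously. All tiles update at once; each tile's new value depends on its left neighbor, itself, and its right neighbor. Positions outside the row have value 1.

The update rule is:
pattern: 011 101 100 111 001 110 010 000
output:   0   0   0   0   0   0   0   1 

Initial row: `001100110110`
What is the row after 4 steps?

011111111110

000000000000
011111111110
000000000000  (repeats step 1; period 2)
step 4: 011111111110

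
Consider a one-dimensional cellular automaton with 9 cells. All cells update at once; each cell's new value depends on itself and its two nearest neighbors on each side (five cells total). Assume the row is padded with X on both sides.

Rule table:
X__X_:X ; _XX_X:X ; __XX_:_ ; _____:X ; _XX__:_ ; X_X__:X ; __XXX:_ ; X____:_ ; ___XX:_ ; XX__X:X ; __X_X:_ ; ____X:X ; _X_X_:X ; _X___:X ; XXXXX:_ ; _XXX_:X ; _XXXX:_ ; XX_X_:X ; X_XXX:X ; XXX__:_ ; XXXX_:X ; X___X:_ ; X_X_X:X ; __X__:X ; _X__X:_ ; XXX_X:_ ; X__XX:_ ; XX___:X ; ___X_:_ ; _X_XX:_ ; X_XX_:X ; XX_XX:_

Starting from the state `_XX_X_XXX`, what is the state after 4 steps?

__X_XXXX_

_XXXX_X__
_X_X_XX__
XXXX_X_X_
__X_XXXX_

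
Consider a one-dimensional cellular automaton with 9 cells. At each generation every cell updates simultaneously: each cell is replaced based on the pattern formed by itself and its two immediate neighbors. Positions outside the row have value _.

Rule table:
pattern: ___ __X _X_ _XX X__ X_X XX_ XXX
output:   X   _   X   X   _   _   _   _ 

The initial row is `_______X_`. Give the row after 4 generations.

XXXXXX_X_
X______X_
X_XXXX_X_
X_X____X_

X_X____X_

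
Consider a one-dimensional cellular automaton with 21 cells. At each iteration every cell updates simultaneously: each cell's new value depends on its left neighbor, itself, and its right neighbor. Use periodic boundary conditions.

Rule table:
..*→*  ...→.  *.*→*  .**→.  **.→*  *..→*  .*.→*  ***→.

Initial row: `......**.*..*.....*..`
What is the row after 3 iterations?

iteration 1: .....*.*******...***.
iteration 2: ....***......**.*..**
iteration 3: *..*..**....*.*****.*

*..*..**....*.*****.*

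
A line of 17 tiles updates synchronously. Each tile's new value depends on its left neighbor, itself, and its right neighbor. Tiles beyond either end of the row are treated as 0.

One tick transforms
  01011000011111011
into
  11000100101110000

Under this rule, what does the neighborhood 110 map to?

0

At position 4 the neighborhood is 110; the next row has 0 there.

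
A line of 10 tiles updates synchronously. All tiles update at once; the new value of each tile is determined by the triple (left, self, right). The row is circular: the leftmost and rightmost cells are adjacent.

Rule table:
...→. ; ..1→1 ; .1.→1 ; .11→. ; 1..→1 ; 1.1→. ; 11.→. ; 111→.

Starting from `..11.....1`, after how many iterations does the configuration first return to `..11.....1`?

iteration 1: 11..1...11
iteration 2: ..1111.1..
iteration 3: .1.....11.
iteration 4: 111...1..1
iteration 5: ...1.1111.
iteration 6: ..11.....1

6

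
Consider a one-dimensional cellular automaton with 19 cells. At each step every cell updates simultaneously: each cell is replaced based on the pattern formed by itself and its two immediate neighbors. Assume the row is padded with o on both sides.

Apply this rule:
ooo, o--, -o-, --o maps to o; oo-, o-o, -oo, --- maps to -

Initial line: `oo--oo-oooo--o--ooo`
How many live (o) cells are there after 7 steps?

o-oo----oo-ooooo-oo
----o--o----ooo---o
o--oooooo--o-o-o-o-
-oo-oooo-ooo-o-o-o-
-----oo---o--o-o-o-
o---o--o-ooooo-o-o-
-o-ooooo--ooo--o-o-
count of o: 11

11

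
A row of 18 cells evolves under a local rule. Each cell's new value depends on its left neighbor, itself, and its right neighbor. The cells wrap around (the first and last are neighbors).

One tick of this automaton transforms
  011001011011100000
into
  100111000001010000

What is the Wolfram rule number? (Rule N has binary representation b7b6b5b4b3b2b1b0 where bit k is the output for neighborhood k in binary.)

150

position 11: 111 → 1  (bit 7 = 1)
position 2: 110 → 0  (bit 6 = 0)
position 6: 101 → 0  (bit 5 = 0)
position 3: 100 → 1  (bit 4 = 1)
position 1: 011 → 0  (bit 3 = 0)
position 5: 010 → 1  (bit 2 = 1)
position 0: 001 → 1  (bit 1 = 1)
position 14: 000 → 0  (bit 0 = 0)
bits b7..b0 = 10010110 = 150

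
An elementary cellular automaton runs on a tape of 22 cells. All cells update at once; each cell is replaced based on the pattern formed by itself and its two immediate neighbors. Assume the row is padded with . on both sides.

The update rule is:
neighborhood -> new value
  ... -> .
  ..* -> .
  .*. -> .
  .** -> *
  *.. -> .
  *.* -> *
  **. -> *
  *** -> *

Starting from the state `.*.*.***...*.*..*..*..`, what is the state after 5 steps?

..*.****....*.........
...*****..............
...*****..............  (fixed point — unchanged through step 5)

...*****..............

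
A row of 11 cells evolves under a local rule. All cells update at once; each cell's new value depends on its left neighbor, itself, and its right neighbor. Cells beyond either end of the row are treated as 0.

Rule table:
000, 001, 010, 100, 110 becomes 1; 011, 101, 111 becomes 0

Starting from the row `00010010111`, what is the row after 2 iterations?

11111110001
00000011111

00000011111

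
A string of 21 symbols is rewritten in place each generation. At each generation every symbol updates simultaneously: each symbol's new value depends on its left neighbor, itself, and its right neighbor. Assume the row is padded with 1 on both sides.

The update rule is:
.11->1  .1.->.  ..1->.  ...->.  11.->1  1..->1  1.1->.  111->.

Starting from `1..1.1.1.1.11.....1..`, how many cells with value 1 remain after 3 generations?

11.........111.....1.
.11........1.11......
.111.........111.....
count of 1: 6

6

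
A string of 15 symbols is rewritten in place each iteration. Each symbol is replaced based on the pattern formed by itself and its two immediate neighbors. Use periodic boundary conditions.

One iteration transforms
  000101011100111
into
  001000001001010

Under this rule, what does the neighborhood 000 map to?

0

At position 1 the neighborhood is 000; the next row has 0 there.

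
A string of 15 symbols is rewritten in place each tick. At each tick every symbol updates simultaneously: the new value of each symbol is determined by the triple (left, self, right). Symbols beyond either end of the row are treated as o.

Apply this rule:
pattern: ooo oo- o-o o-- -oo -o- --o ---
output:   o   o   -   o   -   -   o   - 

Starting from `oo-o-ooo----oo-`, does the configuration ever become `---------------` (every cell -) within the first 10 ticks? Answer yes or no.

no

tick 1: oo----ooo--o-o-
tick 2: ooo--o-oooo----
tick 3: ooooo---oooo--o
tick 4: oooooo-o-ooooo-
tick 5: oooooo----oooo-
tick 6: ooooooo--o-ooo-
tick 7: ooooooooo---oo-
tick 8: oooooooooo-o-o-
tick 9: oooooooooo-----
tick 10: ooooooooooo---o
tick 10 is ooooooooooo---o, still not uniform -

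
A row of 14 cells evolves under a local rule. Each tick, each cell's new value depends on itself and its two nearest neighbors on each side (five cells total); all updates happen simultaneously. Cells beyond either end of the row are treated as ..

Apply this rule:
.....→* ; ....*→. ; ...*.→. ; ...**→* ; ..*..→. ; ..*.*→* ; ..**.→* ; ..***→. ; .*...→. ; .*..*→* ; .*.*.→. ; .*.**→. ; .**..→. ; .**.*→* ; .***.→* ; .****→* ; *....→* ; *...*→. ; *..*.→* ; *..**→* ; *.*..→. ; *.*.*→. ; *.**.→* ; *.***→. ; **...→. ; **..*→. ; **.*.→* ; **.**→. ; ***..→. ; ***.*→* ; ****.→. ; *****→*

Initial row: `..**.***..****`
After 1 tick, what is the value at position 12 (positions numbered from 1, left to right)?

.***..*..*.*..
position 12 holds *

*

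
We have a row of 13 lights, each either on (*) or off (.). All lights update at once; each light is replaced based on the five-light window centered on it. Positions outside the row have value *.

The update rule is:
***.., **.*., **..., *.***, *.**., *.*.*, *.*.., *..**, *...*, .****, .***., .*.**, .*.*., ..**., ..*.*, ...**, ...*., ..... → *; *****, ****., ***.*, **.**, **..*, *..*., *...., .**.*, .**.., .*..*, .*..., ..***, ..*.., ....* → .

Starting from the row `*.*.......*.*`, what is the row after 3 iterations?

**..***.**..*

iteration 1: .**..***.****
iteration 2: .*..*.*..**..
iteration 3: **..***.**..*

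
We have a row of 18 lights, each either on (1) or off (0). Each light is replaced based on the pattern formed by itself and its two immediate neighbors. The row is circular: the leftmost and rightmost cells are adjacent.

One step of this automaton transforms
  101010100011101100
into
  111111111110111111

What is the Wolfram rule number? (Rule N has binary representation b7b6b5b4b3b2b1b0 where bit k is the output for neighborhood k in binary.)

position 11: 111 → 0  (bit 7 = 0)
position 12: 110 → 1  (bit 6 = 1)
position 1: 101 → 1  (bit 5 = 1)
position 7: 100 → 1  (bit 4 = 1)
position 10: 011 → 1  (bit 3 = 1)
position 0: 010 → 1  (bit 2 = 1)
position 9: 001 → 1  (bit 1 = 1)
position 8: 000 → 1  (bit 0 = 1)
bits b7..b0 = 01111111 = 127

127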